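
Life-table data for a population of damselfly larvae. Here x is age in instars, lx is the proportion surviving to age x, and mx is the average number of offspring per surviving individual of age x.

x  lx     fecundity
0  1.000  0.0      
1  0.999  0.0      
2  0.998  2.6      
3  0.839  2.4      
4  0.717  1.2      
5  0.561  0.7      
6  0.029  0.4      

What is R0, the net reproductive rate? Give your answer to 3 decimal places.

lx·mx by age: 0, 0, 2.5948, 2.0136, 0.8604, 0.3927, 0.0116
R0 = Σ lx·mx = 5.8731 → 5.873

5.873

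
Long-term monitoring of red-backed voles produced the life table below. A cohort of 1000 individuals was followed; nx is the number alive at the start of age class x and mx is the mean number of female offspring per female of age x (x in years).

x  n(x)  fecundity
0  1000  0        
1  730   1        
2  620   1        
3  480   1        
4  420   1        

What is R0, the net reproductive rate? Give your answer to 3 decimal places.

2.250

lx = nx/n0 = nx/1000: 1, 0.73, 0.62, 0.48, 0.42
lx·mx by age: 0, 0.73, 0.62, 0.48, 0.42
R0 = Σ lx·mx = 2.25 → 2.250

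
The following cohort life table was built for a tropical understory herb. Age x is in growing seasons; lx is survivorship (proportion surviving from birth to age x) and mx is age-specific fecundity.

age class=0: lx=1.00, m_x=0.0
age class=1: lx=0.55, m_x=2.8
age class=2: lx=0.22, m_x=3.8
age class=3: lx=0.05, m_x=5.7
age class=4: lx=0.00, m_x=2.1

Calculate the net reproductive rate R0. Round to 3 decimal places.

2.661

lx·mx by age: 0, 1.54, 0.836, 0.285, 0
R0 = Σ lx·mx = 2.661 → 2.661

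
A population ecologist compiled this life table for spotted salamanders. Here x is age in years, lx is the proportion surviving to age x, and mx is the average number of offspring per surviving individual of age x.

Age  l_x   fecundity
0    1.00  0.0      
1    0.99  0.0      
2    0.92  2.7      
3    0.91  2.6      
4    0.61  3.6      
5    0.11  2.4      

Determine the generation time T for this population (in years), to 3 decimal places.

lx·mx: 0, 0, 2.484, 2.366, 2.196, 0.264 → R0 = 7.31
x·lx·mx: 0, 0, 4.968, 7.098, 8.784, 1.32 → Σ = 22.17
T = 22.17 / 7.31 = 3.032832… → 3.033

3.033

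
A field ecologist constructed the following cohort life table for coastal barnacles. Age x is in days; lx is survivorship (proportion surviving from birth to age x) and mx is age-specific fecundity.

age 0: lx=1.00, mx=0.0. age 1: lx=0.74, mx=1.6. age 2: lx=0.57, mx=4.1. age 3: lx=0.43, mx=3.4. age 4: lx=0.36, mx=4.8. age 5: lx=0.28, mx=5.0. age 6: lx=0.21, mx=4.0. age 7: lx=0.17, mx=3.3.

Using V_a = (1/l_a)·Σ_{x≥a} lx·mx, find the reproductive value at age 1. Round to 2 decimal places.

lx·mx for x ≥ 1: 1.184, 2.337, 1.462, 1.728, 1.4, 0.84, 0.561 → sum = 9.512
V_1 = 9.512 / l_1 = 9.512 / 0.74 = 12.854054… → 12.85

12.85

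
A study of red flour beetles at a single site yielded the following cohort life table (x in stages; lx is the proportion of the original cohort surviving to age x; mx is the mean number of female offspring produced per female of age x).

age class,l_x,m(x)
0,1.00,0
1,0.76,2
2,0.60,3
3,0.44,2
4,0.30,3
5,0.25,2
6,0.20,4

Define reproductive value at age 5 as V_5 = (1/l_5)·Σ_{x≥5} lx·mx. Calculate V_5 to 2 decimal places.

5.20

lx·mx for x ≥ 5: 0.5, 0.8 → sum = 1.3
V_5 = 1.3 / l_5 = 1.3 / 0.25 = 5.2 → 5.20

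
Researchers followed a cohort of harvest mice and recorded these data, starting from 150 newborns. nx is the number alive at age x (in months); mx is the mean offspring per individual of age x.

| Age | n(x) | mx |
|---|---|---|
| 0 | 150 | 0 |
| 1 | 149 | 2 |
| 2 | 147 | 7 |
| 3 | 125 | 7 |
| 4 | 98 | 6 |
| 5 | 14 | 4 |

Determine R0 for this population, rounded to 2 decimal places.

lx = nx/n0 = nx/150: 1, 0.99333…, 0.98, 0.83333…, 0.65333…, 0.09333…
lx·mx by age: 0, 1.986667…, 6.86, 5.833333…, 3.92…, 0.373333…
R0 = Σ lx·mx = 18.973333… → 18.97

18.97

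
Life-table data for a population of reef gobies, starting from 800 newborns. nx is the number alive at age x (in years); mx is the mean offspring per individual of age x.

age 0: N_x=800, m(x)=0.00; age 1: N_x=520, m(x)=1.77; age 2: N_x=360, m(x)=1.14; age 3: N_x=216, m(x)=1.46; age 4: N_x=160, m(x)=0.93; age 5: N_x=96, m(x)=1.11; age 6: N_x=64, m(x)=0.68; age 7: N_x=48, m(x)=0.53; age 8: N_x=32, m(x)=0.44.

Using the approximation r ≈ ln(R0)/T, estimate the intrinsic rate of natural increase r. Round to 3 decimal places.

lx = nx/n0 = nx/800: 1, 0.65, 0.45, 0.27, 0.2, 0.12, 0.08, 0.06, 0.04
R0 = Σ lx·mx = 0 + 1.1505 + 0.513 + 0.3942 + 0.186 + 0.1332 + 0.0544 + 0.0318 + 0.0176 = 2.4807
Σ x·lx·mx = 5.4589; T = 5.4589/2.4807 = 2.20055…
r ≈ ln(R0)/T = ln(2.4807)/2.20055… = 0.41287… → 0.413

0.413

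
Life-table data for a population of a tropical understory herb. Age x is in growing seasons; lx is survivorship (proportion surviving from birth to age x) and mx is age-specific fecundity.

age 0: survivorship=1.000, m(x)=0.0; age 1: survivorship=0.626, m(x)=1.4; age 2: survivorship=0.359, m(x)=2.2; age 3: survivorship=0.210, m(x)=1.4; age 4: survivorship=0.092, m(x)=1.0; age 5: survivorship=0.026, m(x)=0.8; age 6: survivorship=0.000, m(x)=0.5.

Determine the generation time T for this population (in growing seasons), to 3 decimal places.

lx·mx: 0, 0.8764, 0.7898, 0.294, 0.092, 0.0208, 0 → R0 = 2.073
x·lx·mx: 0, 0.8764, 1.5796, 0.882, 0.368, 0.104, 0 → Σ = 3.81
T = 3.81 / 2.073 = 1.837916… → 1.838

1.838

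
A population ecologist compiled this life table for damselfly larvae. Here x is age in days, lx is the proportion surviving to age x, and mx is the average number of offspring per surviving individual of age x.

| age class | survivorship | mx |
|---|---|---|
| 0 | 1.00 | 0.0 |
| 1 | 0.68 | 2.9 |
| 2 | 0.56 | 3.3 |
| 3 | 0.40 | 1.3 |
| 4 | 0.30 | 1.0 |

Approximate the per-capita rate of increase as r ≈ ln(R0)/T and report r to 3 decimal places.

R0 = Σ lx·mx = 0 + 1.972 + 1.848 + 0.52 + 0.3 = 4.64
Σ x·lx·mx = 8.428; T = 8.428/4.64 = 1.81638…
r ≈ ln(R0)/T = ln(4.64)/1.81638… = 0.84493… → 0.845

0.845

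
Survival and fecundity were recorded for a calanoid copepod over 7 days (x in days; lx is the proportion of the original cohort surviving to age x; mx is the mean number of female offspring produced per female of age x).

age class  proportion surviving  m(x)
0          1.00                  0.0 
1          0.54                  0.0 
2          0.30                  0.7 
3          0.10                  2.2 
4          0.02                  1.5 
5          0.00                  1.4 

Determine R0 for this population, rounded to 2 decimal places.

0.46

lx·mx by age: 0, 0, 0.21, 0.22, 0.03, 0
R0 = Σ lx·mx = 0.46 → 0.46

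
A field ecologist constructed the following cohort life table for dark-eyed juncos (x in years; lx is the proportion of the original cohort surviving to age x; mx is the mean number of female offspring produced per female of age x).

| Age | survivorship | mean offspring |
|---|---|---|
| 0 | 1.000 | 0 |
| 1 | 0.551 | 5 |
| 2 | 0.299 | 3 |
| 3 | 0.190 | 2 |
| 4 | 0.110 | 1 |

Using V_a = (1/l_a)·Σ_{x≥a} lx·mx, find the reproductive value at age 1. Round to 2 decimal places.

7.52

lx·mx for x ≥ 1: 2.755, 0.897, 0.38, 0.11 → sum = 4.142
V_1 = 4.142 / l_1 = 4.142 / 0.551 = 7.517241… → 7.52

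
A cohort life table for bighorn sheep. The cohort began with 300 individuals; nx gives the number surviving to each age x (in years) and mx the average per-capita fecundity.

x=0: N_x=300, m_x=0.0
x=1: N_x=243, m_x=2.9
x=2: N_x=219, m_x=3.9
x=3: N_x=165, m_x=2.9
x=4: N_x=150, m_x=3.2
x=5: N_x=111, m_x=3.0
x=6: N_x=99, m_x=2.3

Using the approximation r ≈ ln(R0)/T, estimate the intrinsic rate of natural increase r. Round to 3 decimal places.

0.814

lx = nx/n0 = nx/300: 1, 0.81, 0.73, 0.55, 0.5, 0.37, 0.33
R0 = Σ lx·mx = 0 + 2.349 + 2.847 + 1.595 + 1.6 + 1.11 + 0.759 = 10.26
Σ x·lx·mx = 29.332; T = 29.332/10.26 = 2.85887…
r ≈ ln(R0)/T = ln(10.26)/2.85887… = 0.8144… → 0.814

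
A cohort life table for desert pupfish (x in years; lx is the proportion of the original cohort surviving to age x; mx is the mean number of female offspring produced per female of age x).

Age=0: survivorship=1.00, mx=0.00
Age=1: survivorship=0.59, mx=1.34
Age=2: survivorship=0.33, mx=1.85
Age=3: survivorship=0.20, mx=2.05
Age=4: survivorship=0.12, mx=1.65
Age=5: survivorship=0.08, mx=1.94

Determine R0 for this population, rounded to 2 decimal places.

lx·mx by age: 0, 0.7906, 0.6105, 0.41, 0.198, 0.1552
R0 = Σ lx·mx = 2.1643 → 2.16

2.16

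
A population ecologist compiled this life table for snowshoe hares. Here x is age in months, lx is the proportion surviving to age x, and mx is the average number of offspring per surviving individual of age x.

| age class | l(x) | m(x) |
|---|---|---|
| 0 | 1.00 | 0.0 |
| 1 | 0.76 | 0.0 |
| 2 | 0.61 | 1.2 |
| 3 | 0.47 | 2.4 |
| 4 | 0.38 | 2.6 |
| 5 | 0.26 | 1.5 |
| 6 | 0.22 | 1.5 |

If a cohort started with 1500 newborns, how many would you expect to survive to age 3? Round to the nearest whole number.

Expected survivors = N0 · l_3 = 1500 × 0.47 = 705 → 705

705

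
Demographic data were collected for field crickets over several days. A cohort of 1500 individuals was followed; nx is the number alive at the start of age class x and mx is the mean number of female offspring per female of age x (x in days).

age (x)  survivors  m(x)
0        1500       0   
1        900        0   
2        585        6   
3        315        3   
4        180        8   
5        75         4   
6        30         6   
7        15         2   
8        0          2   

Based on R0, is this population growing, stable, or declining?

lx = nx/n0 = nx/1500: 1, 0.6, 0.39, 0.21, 0.12, 0.05, 0.02, 0.01, 0
R0 = Σ lx·mx = 0 + 0 + 2.34 + 0.63 + 0.96 + 0.2 + 0.12 + 0.02 + 0 = 4.27
R0 > 1, so the population is growing.

growing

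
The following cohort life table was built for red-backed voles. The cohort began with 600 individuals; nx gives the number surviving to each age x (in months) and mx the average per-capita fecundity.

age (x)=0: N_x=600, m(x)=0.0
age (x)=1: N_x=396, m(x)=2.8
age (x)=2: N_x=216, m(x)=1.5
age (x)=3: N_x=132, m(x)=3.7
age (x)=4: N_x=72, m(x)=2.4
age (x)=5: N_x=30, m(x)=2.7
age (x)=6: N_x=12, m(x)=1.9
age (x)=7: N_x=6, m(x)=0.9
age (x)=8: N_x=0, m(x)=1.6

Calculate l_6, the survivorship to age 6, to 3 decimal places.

0.020

l_6 = n_6/n_0 = 12/600 = 0.02 → 0.020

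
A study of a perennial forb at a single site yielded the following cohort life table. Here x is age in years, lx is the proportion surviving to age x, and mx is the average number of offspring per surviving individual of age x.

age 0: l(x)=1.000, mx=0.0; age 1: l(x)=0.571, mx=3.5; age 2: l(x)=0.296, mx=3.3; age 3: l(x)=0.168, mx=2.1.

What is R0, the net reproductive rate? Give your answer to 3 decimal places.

lx·mx by age: 0, 1.9985, 0.9768, 0.3528
R0 = Σ lx·mx = 3.3281 → 3.328

3.328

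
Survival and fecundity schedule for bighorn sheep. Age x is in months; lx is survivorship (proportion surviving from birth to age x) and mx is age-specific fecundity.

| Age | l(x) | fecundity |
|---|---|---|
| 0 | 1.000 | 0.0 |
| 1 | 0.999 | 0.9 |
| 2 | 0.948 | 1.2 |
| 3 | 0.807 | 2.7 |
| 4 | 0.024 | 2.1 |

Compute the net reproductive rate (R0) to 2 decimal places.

4.27

lx·mx by age: 0, 0.8991, 1.1376, 2.1789, 0.0504
R0 = Σ lx·mx = 4.266 → 4.27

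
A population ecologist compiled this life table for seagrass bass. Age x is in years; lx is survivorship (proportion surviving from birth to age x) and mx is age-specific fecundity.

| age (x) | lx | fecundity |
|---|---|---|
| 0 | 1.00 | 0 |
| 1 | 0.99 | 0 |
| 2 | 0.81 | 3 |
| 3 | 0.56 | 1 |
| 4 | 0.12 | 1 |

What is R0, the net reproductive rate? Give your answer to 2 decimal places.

3.11

lx·mx by age: 0, 0, 2.43, 0.56, 0.12
R0 = Σ lx·mx = 3.11 → 3.11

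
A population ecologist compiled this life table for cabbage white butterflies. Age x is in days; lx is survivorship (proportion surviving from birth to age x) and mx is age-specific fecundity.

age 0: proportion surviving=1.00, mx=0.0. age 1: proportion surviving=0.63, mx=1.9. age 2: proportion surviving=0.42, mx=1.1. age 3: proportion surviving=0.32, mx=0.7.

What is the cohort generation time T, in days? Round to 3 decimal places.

1.483

lx·mx: 0, 1.197, 0.462, 0.224 → R0 = 1.883
x·lx·mx: 0, 1.197, 0.924, 0.672 → Σ = 2.793
T = 2.793 / 1.883 = 1.483271… → 1.483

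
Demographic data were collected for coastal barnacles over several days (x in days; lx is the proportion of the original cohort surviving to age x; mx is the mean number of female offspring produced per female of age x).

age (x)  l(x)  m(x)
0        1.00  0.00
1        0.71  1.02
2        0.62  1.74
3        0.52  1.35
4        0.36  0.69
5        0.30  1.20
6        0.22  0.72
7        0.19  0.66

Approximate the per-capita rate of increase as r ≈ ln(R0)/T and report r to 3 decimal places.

R0 = Σ lx·mx = 0 + 0.7242 + 1.0788 + 0.702 + 0.2484 + 0.36 + 0.1584 + 0.1254 = 3.3972
Σ x·lx·mx = 9.6096; T = 9.6096/3.3972 = 2.82868…
r ≈ ln(R0)/T = ln(3.3972)/2.82868… = 0.43234… → 0.432

0.432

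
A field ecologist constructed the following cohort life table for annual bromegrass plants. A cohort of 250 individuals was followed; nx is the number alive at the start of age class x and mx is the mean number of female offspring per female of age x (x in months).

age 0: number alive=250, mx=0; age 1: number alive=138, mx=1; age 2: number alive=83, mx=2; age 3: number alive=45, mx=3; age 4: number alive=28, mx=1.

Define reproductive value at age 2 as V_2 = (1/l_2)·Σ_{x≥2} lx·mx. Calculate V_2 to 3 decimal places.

3.964

lx = nx/n0 = nx/250: 1, 0.552, 0.332, 0.18, 0.112
lx·mx for x ≥ 2: 0.664, 0.54, 0.112 → sum = 1.316
V_2 = 1.316 / l_2 = 1.316 / 0.332 = 3.963855… → 3.964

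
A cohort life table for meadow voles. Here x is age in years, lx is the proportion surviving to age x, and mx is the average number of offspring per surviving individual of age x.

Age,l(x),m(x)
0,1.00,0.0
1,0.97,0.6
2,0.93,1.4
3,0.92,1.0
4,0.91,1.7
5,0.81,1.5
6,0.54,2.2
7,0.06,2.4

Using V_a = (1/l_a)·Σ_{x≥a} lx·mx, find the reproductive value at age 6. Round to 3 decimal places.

2.467

lx·mx for x ≥ 6: 1.188, 0.144 → sum = 1.332
V_6 = 1.332 / l_6 = 1.332 / 0.54 = 2.466667… → 2.467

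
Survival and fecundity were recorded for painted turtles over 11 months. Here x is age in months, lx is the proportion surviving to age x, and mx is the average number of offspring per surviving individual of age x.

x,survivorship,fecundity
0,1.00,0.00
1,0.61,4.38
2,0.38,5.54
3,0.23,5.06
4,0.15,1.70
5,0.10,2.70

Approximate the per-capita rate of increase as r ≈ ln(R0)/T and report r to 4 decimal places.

0.9470

R0 = Σ lx·mx = 0 + 2.6718 + 2.1052 + 1.1638 + 0.255 + 0.27 = 6.4658
Σ x·lx·mx = 12.7436; T = 12.7436/6.4658 = 1.97092…
r ≈ ln(R0)/T = ln(6.4658)/1.97092… = 0.947031… → 0.9470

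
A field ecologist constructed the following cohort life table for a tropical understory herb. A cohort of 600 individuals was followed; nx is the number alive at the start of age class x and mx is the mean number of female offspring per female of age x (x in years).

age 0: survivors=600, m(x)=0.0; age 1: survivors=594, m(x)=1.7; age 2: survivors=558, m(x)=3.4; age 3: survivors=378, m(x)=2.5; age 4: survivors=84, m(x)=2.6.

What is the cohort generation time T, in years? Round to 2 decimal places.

lx = nx/n0 = nx/600: 1, 0.99, 0.93, 0.63, 0.14
lx·mx: 0, 1.683, 3.162, 1.575, 0.364 → R0 = 6.784
x·lx·mx: 0, 1.683, 6.324, 4.725, 1.456 → Σ = 14.188
T = 14.188 / 6.784 = 2.091392… → 2.09

2.09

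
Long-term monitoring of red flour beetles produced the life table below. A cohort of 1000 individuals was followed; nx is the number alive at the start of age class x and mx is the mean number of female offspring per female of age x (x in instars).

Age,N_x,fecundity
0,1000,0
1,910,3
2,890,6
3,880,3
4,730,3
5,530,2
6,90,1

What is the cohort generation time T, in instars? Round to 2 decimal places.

lx = nx/n0 = nx/1000: 1, 0.91, 0.89, 0.88, 0.73, 0.53, 0.09
lx·mx: 0, 2.73, 5.34, 2.64, 2.19, 1.06, 0.09 → R0 = 14.05
x·lx·mx: 0, 2.73, 10.68, 7.92, 8.76, 5.3, 0.54 → Σ = 35.93
T = 35.93 / 14.05 = 2.557295… → 2.56

2.56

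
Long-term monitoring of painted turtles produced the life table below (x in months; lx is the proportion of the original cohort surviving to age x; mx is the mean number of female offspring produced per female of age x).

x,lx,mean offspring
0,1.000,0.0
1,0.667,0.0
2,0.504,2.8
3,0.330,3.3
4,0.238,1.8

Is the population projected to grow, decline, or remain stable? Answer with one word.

growing

R0 = Σ lx·mx = 0 + 0 + 1.4112 + 1.089 + 0.4284 = 2.9286
R0 > 1, so the population is growing.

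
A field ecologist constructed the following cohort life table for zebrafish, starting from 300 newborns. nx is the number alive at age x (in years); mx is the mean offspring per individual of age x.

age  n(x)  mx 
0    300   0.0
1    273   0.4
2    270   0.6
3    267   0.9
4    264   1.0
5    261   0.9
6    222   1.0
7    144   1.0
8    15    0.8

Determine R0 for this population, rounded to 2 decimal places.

lx = nx/n0 = nx/300: 1, 0.91, 0.9, 0.89, 0.88, 0.87, 0.74, 0.48, 0.05
lx·mx by age: 0, 0.364, 0.54, 0.801, 0.88, 0.783, 0.74, 0.48, 0.04
R0 = Σ lx·mx = 4.628 → 4.63

4.63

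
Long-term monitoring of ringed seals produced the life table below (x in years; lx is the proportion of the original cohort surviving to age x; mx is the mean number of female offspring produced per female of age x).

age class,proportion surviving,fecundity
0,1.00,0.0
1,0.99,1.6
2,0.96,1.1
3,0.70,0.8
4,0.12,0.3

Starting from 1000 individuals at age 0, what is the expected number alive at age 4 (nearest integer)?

120

Expected survivors = N0 · l_4 = 1000 × 0.12 = 120 → 120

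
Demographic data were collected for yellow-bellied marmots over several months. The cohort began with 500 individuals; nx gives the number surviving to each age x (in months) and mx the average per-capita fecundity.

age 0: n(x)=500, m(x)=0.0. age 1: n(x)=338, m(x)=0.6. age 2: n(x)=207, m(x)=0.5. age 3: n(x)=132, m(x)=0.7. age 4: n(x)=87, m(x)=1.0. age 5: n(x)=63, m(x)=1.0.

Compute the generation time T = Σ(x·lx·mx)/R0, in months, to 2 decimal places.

lx = nx/n0 = nx/500: 1, 0.676, 0.414, 0.264, 0.174, 0.126
lx·mx: 0, 0.4056, 0.207, 0.1848, 0.174, 0.126 → R0 = 1.0974
x·lx·mx: 0, 0.4056, 0.414, 0.5544, 0.696, 0.63 → Σ = 2.7
T = 2.7 / 1.0974 = 2.460361… → 2.46

2.46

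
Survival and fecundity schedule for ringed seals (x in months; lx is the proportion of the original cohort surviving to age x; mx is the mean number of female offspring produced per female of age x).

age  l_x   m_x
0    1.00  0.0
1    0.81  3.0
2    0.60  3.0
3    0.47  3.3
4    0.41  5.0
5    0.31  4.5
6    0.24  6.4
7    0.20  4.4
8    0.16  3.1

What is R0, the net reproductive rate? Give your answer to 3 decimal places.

lx·mx by age: 0, 2.43, 1.8, 1.551, 2.05, 1.395, 1.536, 0.88, 0.496
R0 = Σ lx·mx = 12.138 → 12.138

12.138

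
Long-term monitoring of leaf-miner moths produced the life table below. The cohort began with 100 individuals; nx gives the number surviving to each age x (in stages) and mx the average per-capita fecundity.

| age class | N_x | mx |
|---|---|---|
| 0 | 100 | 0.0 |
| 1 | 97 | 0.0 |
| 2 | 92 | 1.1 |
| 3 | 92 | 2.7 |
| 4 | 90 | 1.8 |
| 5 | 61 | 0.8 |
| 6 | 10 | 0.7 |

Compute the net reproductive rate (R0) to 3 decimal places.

5.674

lx = nx/n0 = nx/100: 1, 0.97, 0.92, 0.92, 0.9, 0.61, 0.1
lx·mx by age: 0, 0, 1.012, 2.484, 1.62, 0.488, 0.07
R0 = Σ lx·mx = 5.674 → 5.674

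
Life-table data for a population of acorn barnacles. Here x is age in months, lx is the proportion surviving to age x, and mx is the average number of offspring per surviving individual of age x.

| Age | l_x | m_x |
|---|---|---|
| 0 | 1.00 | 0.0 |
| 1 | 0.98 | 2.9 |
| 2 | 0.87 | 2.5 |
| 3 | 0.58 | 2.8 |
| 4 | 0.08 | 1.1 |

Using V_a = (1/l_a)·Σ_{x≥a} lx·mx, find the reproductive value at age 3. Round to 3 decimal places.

2.952

lx·mx for x ≥ 3: 1.624, 0.088 → sum = 1.712
V_3 = 1.712 / l_3 = 1.712 / 0.58 = 2.951724… → 2.952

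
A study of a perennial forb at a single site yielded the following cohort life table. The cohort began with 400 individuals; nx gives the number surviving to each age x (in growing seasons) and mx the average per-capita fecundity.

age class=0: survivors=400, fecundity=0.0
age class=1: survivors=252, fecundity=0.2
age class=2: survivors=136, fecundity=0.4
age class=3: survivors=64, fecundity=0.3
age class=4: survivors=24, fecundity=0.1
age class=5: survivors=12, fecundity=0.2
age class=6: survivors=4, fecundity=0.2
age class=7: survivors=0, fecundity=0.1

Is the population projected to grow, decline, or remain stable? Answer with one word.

lx = nx/n0 = nx/400: 1, 0.63, 0.34, 0.16, 0.06, 0.03, 0.01, 0
R0 = Σ lx·mx = 0 + 0.126 + 0.136 + 0.048 + 0.006 + 0.006 + 0.002 + 0 = 0.324
R0 < 1, so the population is declining.

declining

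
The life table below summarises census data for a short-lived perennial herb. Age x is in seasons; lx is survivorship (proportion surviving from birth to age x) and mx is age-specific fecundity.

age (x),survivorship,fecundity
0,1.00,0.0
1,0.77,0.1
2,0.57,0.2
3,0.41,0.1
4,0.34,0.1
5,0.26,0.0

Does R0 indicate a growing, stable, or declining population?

R0 = Σ lx·mx = 0 + 0.077 + 0.114 + 0.041 + 0.034 + 0 = 0.266
R0 < 1, so the population is declining.

declining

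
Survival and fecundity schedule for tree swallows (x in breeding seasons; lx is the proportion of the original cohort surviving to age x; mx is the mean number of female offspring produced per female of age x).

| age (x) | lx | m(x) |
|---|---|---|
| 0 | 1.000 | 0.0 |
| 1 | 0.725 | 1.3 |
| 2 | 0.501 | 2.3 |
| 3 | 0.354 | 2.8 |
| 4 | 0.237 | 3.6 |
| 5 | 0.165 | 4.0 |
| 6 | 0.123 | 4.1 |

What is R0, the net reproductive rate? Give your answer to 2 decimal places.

lx·mx by age: 0, 0.9425, 1.1523, 0.9912, 0.8532, 0.66, 0.5043
R0 = Σ lx·mx = 5.1035 → 5.10

5.10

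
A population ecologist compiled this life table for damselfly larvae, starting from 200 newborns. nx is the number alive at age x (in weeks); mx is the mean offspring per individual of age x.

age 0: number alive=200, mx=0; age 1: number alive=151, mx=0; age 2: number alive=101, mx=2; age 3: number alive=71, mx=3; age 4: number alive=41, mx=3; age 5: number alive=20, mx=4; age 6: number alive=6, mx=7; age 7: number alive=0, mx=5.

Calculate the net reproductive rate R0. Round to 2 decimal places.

lx = nx/n0 = nx/200: 1, 0.755, 0.505, 0.355, 0.205, 0.1, 0.03, 0
lx·mx by age: 0, 0, 1.01, 1.065, 0.615, 0.4, 0.21, 0
R0 = Σ lx·mx = 3.3 → 3.30

3.30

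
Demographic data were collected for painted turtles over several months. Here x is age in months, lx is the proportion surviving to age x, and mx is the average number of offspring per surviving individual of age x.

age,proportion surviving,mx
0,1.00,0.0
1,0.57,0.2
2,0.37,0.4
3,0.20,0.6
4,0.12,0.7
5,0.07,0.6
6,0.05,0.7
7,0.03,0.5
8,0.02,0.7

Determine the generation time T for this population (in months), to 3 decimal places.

3.047

lx·mx: 0, 0.114, 0.148, 0.12, 0.084, 0.042, 0.035, 0.015, 0.014 → R0 = 0.572
x·lx·mx: 0, 0.114, 0.296, 0.36, 0.336, 0.21, 0.21, 0.105, 0.112 → Σ = 1.743
T = 1.743 / 0.572 = 3.047203… → 3.047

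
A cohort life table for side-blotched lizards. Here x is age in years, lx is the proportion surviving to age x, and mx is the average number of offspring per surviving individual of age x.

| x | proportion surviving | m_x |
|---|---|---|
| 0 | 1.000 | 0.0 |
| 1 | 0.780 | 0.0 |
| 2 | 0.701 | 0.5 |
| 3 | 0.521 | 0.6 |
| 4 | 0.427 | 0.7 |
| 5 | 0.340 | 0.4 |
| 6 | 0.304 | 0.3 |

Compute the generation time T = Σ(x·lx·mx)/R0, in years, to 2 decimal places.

3.42

lx·mx: 0, 0, 0.3505, 0.3126, 0.2989, 0.136, 0.0912 → R0 = 1.1892
x·lx·mx: 0, 0, 0.701, 0.9378, 1.1956, 0.68, 0.5472 → Σ = 4.0616
T = 4.0616 / 1.1892 = 3.415405… → 3.42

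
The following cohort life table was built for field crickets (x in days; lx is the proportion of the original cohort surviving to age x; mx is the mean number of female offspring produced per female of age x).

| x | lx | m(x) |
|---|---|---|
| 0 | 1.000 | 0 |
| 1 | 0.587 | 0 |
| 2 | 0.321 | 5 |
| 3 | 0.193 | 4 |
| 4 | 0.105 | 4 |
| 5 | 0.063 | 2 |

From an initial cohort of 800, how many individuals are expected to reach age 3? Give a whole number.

154

Expected survivors = N0 · l_3 = 800 × 0.193 = 154.4 → 154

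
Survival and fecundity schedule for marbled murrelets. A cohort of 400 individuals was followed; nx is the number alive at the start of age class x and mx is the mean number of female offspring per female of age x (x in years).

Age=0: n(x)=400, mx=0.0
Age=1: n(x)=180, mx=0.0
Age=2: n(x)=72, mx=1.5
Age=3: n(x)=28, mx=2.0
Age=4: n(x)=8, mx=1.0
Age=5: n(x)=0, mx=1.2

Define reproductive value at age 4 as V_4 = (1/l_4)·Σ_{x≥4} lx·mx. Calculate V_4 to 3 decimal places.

1.000

lx = nx/n0 = nx/400: 1, 0.45, 0.18, 0.07, 0.02, 0
lx·mx for x ≥ 4: 0.02, 0 → sum = 0.02
V_4 = 0.02 / l_4 = 0.02 / 0.02 = 1 → 1.000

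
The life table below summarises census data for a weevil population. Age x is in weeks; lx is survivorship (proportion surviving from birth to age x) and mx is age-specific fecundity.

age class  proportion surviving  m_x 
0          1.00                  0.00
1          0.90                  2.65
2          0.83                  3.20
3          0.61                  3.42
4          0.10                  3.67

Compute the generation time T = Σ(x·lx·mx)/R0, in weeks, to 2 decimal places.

2.06

lx·mx: 0, 2.385, 2.656, 2.0862, 0.367 → R0 = 7.4942
x·lx·mx: 0, 2.385, 5.312, 6.2586, 1.468 → Σ = 15.4236
T = 15.4236 / 7.4942 = 2.058072… → 2.06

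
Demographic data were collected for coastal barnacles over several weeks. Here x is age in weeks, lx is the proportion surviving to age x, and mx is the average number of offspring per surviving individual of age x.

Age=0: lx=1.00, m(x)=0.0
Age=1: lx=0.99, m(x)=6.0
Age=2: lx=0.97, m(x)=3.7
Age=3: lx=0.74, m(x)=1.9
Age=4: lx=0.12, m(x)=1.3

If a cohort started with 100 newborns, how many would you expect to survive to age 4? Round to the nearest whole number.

12

Expected survivors = N0 · l_4 = 100 × 0.12 = 12 → 12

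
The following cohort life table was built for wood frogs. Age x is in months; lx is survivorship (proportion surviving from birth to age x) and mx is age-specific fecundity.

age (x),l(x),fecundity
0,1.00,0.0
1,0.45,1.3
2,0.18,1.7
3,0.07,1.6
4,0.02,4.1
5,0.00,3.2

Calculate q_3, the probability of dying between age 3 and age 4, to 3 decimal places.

q_3 = (l_3 − l_4) / l_3 = (0.07 − 0.02) / 0.07
     = 0.05 / 0.07 = 0.714286… → 0.714

0.714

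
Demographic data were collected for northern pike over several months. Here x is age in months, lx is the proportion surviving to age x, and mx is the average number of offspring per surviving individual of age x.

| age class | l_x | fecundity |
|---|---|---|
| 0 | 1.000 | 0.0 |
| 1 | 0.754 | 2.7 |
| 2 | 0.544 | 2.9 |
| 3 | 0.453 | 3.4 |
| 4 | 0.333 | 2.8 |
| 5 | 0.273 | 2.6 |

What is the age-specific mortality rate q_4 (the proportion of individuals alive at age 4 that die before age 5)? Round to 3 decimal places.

0.180

q_4 = (l_4 − l_5) / l_4 = (0.333 − 0.273) / 0.333
     = 0.06 / 0.333 = 0.18018… → 0.180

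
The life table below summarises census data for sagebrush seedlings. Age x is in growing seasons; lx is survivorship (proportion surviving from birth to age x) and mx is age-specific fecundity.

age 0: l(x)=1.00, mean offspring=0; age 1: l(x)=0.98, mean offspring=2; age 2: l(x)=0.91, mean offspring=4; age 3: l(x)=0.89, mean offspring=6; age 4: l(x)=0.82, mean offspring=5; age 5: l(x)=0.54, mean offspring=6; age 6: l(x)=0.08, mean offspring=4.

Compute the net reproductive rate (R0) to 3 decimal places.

lx·mx by age: 0, 1.96, 3.64, 5.34, 4.1, 3.24, 0.32
R0 = Σ lx·mx = 18.6 → 18.600

18.600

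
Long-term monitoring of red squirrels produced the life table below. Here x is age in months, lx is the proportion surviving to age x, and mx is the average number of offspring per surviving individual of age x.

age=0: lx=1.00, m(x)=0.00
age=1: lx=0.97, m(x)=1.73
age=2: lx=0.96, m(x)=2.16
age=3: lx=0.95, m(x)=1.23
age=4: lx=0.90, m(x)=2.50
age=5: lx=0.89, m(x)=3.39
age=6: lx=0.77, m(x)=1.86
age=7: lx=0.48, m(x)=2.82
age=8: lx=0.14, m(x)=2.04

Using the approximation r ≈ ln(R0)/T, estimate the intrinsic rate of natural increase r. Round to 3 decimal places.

R0 = Σ lx·mx = 0 + 1.6781 + 2.0736 + 1.1685 + 2.25 + 3.0171 + 1.4322 + 1.3536 + 0.2856 = 13.2587
Σ x·lx·mx = 53.7695; T = 53.7695/13.2587 = 4.05541…
r ≈ ln(R0)/T = ln(13.2587)/4.05541… = 0.63733… → 0.637

0.637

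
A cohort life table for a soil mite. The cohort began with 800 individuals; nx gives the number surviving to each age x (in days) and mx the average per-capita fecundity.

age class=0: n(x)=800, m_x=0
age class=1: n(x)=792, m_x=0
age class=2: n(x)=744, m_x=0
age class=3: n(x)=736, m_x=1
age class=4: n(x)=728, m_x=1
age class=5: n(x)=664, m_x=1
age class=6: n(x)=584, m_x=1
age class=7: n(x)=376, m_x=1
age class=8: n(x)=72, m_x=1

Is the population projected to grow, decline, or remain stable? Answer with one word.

growing

lx = nx/n0 = nx/800: 1, 0.99, 0.93, 0.92, 0.91, 0.83, 0.73, 0.47, 0.09
R0 = Σ lx·mx = 0 + 0 + 0 + 0.92 + 0.91 + 0.83 + 0.73 + 0.47 + 0.09 = 3.95
R0 > 1, so the population is growing.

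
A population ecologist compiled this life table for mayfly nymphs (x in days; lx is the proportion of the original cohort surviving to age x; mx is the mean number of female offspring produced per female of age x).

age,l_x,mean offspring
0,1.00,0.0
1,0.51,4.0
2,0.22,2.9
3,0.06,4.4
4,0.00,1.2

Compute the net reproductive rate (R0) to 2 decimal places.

lx·mx by age: 0, 2.04, 0.638, 0.264, 0
R0 = Σ lx·mx = 2.942 → 2.94

2.94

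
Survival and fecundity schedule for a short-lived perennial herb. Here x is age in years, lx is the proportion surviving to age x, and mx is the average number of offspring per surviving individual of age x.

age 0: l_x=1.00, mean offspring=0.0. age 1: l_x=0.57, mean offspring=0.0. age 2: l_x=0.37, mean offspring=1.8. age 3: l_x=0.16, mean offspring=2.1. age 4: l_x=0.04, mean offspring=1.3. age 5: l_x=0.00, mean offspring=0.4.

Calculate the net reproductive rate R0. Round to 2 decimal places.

lx·mx by age: 0, 0, 0.666, 0.336, 0.052, 0
R0 = Σ lx·mx = 1.054 → 1.05

1.05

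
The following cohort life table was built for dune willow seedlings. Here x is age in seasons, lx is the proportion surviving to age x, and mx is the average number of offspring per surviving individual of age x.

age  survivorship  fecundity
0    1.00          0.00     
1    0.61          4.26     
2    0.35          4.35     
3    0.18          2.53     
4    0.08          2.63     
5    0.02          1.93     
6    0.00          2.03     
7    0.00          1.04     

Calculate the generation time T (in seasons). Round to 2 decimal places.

lx·mx: 0, 2.5986, 1.5225, 0.4554, 0.2104, 0.0386, 0, 0 → R0 = 4.8255
x·lx·mx: 0, 2.5986, 3.045, 1.3662, 0.8416, 0.193, 0, 0 → Σ = 8.0444
T = 8.0444 / 4.8255 = 1.66706… → 1.67

1.67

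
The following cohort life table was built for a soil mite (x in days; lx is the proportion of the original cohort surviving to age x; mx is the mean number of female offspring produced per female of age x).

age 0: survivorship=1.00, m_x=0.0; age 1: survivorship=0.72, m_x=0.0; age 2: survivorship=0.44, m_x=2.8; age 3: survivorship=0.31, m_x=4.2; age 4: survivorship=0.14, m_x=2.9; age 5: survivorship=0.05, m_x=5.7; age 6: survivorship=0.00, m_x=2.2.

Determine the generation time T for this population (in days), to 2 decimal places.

lx·mx: 0, 0, 1.232, 1.302, 0.406, 0.285, 0 → R0 = 3.225
x·lx·mx: 0, 0, 2.464, 3.906, 1.624, 1.425, 0 → Σ = 9.419
T = 9.419 / 3.225 = 2.92062… → 2.92

2.92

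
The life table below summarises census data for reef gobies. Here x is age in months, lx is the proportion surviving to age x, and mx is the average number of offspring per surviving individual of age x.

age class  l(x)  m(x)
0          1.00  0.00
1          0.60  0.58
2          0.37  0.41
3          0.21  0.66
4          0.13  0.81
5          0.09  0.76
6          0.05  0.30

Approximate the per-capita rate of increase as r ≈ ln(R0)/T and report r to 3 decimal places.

R0 = Σ lx·mx = 0 + 0.348 + 0.1517 + 0.1386 + 0.1053 + 0.0684 + 0.015 = 0.827
Σ x·lx·mx = 1.9204; T = 1.9204/0.827 = 2.32213…
r ≈ ln(R0)/T = ln(0.827)/2.32213… = -0.0818… → -0.082

-0.082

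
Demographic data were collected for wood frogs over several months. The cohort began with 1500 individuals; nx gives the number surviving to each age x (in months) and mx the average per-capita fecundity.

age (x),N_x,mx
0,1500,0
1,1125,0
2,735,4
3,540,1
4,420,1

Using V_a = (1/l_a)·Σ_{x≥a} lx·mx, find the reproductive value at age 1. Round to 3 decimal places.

3.467

lx = nx/n0 = nx/1500: 1, 0.75, 0.49, 0.36, 0.28
lx·mx for x ≥ 1: 0, 1.96, 0.36, 0.28 → sum = 2.6
V_1 = 2.6 / l_1 = 2.6 / 0.75 = 3.466667… → 3.467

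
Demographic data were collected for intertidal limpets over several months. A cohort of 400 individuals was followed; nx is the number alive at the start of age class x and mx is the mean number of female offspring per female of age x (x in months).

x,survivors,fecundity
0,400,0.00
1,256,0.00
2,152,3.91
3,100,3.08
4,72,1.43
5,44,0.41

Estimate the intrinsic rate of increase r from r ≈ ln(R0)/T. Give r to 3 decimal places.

0.368

lx = nx/n0 = nx/400: 1, 0.64, 0.38, 0.25, 0.18, 0.11
R0 = Σ lx·mx = 0 + 0 + 1.4858 + 0.77 + 0.2574 + 0.0451 = 2.5583
Σ x·lx·mx = 6.5367; T = 6.5367/2.5583 = 2.5551…
r ≈ ln(R0)/T = ln(2.5583)/2.5551… = 0.36764… → 0.368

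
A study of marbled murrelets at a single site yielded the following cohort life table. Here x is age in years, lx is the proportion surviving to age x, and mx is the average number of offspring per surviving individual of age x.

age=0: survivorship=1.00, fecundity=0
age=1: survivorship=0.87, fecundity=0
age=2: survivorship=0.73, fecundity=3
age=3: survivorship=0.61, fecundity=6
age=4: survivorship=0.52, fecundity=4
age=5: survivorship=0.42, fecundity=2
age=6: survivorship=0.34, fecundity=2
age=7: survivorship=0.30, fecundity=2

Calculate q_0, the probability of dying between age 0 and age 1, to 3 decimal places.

0.130

q_0 = (l_0 − l_1) / l_0 = (1 − 0.87) / 1
     = 0.13 / 1 = 0.13 → 0.130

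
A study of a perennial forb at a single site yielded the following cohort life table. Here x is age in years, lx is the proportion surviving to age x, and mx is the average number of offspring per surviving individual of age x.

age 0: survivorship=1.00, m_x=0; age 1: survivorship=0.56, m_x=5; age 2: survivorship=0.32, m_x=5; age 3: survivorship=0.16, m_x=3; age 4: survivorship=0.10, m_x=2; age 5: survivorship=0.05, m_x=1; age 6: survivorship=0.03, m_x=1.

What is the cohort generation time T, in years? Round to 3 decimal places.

lx·mx: 0, 2.8, 1.6, 0.48, 0.2, 0.05, 0.03 → R0 = 5.16
x·lx·mx: 0, 2.8, 3.2, 1.44, 0.8, 0.25, 0.18 → Σ = 8.67
T = 8.67 / 5.16 = 1.680233… → 1.680

1.680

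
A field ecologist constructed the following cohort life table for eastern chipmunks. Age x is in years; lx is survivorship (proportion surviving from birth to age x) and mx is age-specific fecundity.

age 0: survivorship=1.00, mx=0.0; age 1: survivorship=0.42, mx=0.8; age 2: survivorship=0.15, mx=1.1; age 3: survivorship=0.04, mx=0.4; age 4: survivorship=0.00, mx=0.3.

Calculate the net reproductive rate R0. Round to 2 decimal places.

lx·mx by age: 0, 0.336, 0.165, 0.016, 0
R0 = Σ lx·mx = 0.517 → 0.52

0.52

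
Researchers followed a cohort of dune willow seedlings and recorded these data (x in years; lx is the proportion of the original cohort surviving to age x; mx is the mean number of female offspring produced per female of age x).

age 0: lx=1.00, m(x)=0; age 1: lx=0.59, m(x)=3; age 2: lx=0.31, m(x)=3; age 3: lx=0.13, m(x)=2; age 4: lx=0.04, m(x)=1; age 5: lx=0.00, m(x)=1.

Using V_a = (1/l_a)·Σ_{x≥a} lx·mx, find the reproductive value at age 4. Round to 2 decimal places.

lx·mx for x ≥ 4: 0.04, 0 → sum = 0.04
V_4 = 0.04 / l_4 = 0.04 / 0.04 = 1 → 1.00

1.00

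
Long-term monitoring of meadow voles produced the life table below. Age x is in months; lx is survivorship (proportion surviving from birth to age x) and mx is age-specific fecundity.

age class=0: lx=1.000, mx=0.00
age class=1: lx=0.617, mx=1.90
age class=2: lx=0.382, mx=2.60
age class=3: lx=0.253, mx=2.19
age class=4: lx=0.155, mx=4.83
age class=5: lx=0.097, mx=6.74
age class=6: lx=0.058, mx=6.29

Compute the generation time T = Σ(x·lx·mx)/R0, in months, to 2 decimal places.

lx·mx: 0, 1.1723, 0.9932, 0.55407, 0.74865, 0.65378, 0.36482 → R0 = 4.48682
x·lx·mx: 0, 1.1723, 1.9864, 1.66221, 2.9946, 3.2689, 2.18892 → Σ = 13.27333
T = 13.27333 / 4.48682 = 2.958293… → 2.96

2.96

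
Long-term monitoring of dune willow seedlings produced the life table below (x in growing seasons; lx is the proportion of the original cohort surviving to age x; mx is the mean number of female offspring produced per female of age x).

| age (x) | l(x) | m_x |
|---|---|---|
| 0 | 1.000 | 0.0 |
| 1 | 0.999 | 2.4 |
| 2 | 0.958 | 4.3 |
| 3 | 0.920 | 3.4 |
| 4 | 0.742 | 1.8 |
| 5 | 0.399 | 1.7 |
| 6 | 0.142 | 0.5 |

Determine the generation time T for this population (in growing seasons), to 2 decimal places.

2.49

lx·mx: 0, 2.3976, 4.1194, 3.128, 1.3356, 0.6783, 0.071 → R0 = 11.7299
x·lx·mx: 0, 2.3976, 8.2388, 9.384, 5.3424, 3.3915, 0.426 → Σ = 29.1803
T = 29.1803 / 11.7299 = 2.487685… → 2.49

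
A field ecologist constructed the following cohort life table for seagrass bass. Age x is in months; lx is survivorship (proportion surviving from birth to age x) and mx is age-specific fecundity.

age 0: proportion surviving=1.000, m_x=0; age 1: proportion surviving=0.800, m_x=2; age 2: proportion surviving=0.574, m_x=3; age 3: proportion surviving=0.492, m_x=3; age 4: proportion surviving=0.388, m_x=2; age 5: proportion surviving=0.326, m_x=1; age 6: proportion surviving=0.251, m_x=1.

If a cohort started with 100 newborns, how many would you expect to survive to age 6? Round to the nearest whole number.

25

Expected survivors = N0 · l_6 = 100 × 0.251 = 25.1 → 25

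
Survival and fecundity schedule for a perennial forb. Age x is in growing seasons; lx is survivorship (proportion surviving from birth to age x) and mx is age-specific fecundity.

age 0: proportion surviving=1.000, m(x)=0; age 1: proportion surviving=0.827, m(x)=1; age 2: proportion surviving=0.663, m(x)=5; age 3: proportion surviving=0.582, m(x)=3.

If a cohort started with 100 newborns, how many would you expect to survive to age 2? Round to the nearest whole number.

Expected survivors = N0 · l_2 = 100 × 0.663 = 66.3 → 66

66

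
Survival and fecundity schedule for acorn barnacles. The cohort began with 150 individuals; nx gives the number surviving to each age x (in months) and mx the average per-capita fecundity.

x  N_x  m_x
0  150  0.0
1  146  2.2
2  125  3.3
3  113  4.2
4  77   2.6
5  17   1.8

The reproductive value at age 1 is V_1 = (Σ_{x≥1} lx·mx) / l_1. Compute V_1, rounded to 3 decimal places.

lx = nx/n0 = nx/150: 1, 0.97333…, 0.83333…, 0.75333…, 0.51333…, 0.11333…
lx·mx for x ≥ 1: 2.141333…, 2.75…, 3.164…, 1.334667…, 0.204… → sum = 9.594…
V_1 = 9.594… / l_1 = 9.594… / 0.973333… = 9.856849… → 9.857

9.857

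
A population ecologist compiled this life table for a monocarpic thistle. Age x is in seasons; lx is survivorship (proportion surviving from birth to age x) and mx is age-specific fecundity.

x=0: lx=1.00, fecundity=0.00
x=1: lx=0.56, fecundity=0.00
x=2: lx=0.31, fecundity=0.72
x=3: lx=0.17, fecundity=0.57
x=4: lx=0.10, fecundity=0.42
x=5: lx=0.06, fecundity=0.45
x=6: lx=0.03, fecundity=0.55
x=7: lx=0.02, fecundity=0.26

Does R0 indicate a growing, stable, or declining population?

declining

R0 = Σ lx·mx = 0 + 0 + 0.2232 + 0.0969 + 0.042 + 0.027 + 0.0165 + 0.0052 = 0.4108
R0 < 1, so the population is declining.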